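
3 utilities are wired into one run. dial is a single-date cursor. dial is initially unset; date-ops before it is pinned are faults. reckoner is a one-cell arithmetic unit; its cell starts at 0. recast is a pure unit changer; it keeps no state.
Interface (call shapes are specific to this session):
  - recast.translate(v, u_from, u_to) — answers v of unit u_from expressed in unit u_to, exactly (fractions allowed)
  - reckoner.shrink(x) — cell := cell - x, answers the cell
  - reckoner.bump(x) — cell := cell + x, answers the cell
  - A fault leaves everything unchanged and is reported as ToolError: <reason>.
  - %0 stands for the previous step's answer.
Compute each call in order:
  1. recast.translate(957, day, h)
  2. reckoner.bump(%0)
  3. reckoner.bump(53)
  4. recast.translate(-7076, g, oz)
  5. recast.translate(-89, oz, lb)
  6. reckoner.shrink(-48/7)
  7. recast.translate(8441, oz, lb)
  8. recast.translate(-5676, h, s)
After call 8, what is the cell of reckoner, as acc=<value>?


Answer: acc=161195/7

Derivation:
-> recast.translate(v=957, u_from=day, u_to=h)
<- 22968
-> reckoner.bump(x=%0)
<- 22968
-> reckoner.bump(x=53)
<- 23021
-> recast.translate(v=-7076, u_from=g, u_to=oz)
<- -11321600000/45359237
-> recast.translate(v=-89, u_from=oz, u_to=lb)
<- -89/16
-> reckoner.shrink(x=-48/7)
<- 161195/7
-> recast.translate(v=8441, u_from=oz, u_to=lb)
<- 8441/16
-> recast.translate(v=-5676, u_from=h, u_to=s)
<- -20433600


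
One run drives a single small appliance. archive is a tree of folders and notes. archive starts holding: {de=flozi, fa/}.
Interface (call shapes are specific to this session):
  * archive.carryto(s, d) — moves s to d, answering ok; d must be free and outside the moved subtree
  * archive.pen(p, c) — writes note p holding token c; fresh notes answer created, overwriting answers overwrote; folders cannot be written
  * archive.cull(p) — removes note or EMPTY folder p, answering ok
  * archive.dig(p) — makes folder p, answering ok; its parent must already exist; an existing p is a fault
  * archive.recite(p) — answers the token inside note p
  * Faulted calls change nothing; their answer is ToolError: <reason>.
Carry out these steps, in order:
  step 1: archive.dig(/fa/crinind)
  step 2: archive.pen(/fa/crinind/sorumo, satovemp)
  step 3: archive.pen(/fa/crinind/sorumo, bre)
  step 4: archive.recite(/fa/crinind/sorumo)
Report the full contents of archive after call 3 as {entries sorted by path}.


·→ archive.dig(p: /fa/crinind)
·← ok
·→ archive.pen(p: /fa/crinind/sorumo, c: satovemp)
·← created
·→ archive.pen(p: /fa/crinind/sorumo, c: bre)
·← overwrote
·→ archive.recite(p: /fa/crinind/sorumo)
·← bre

Answer: {de=flozi, fa/, fa/crinind/, fa/crinind/sorumo=bre}


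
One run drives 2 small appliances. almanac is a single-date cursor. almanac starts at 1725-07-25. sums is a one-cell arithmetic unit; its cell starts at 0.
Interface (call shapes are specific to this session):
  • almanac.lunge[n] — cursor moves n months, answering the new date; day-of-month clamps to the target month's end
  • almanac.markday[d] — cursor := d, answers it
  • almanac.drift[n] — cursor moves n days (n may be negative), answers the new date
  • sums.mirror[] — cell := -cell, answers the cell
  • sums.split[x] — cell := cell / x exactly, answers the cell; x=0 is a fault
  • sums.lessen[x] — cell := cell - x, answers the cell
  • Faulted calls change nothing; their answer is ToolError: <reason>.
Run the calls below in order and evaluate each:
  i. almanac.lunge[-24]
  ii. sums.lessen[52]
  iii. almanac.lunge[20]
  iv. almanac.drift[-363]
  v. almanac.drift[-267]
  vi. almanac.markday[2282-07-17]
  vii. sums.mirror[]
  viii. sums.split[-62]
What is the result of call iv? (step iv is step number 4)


Do: lunge[-24]
See: 1723-07-25
Do: lessen[52]
See: -52
Do: lunge[20]
See: 1725-03-25
Do: drift[-363]
See: 1724-03-27
Do: drift[-267]
See: 1723-07-04
Do: markday[2282-07-17]
See: 2282-07-17
Do: mirror[]
See: 52
Do: split[-62]
See: -26/31

Answer: 1724-03-27


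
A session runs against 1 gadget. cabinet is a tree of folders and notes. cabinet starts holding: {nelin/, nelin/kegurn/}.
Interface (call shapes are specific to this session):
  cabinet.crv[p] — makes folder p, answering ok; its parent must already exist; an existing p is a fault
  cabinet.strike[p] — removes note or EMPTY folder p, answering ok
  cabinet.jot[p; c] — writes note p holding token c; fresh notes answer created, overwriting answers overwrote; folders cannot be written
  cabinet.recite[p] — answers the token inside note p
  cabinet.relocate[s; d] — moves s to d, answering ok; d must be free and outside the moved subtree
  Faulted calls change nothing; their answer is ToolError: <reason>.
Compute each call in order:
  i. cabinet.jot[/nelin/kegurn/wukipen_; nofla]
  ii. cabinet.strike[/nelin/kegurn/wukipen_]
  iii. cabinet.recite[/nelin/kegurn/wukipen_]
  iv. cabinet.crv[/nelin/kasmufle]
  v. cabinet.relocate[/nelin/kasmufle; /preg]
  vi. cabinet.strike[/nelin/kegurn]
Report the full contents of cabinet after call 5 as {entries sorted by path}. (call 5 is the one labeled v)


Step: jot[p→/nelin/kegurn/wukipen_; c→nofla]
Result: created
Step: strike[p→/nelin/kegurn/wukipen_]
Result: ok
Step: recite[p→/nelin/kegurn/wukipen_]
Result: ToolError: not found
Step: crv[p→/nelin/kasmufle]
Result: ok
Step: relocate[s→/nelin/kasmufle; d→/preg]
Result: ok
Step: strike[p→/nelin/kegurn]
Result: ok

Answer: {nelin/, nelin/kegurn/, preg/}


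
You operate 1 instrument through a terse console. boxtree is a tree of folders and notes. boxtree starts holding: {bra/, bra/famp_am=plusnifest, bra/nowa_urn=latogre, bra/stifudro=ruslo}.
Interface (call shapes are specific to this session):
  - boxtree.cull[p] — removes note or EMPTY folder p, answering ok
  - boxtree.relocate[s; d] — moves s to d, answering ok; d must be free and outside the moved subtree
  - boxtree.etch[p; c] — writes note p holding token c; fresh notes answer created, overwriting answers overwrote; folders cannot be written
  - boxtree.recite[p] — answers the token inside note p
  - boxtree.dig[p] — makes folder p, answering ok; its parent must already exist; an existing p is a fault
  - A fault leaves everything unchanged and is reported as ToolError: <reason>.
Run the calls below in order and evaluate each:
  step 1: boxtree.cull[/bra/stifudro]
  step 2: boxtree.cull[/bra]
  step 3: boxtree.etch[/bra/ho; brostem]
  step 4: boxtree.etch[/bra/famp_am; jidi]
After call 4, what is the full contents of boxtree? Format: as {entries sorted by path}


Answer: {bra/, bra/famp_am=jidi, bra/ho=brostem, bra/nowa_urn=latogre}

Derivation:
→ cull(/bra/stifudro)
← ok
→ cull(/bra)
← ToolError: not empty
→ etch(/bra/ho, brostem)
← created
→ etch(/bra/famp_am, jidi)
← overwrote


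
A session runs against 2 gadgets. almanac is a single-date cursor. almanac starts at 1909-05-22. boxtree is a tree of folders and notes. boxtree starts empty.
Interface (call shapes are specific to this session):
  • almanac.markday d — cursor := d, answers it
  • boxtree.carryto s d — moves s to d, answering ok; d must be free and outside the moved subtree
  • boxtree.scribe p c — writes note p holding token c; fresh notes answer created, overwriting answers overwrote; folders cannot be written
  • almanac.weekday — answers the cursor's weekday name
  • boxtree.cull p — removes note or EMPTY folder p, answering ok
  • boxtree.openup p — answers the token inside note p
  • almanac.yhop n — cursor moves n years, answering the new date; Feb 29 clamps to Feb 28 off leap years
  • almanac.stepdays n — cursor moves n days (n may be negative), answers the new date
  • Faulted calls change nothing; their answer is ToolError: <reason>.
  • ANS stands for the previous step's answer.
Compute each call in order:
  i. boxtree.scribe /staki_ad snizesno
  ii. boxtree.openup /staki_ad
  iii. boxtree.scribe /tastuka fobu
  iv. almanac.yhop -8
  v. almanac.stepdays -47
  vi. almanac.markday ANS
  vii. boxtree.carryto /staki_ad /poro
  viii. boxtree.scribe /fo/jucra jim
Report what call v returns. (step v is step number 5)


Answer: 1901-04-05

Derivation:
~$ boxtree.scribe p=/staki_ad c=snizesno
= created
~$ boxtree.openup p=/staki_ad
= snizesno
~$ boxtree.scribe p=/tastuka c=fobu
= created
~$ almanac.yhop n=-8
= 1901-05-22
~$ almanac.stepdays n=-47
= 1901-04-05
~$ almanac.markday d=ANS
= 1901-04-05
~$ boxtree.carryto s=/staki_ad d=/poro
= ok
~$ boxtree.scribe p=/fo/jucra c=jim
= ToolError: no parent


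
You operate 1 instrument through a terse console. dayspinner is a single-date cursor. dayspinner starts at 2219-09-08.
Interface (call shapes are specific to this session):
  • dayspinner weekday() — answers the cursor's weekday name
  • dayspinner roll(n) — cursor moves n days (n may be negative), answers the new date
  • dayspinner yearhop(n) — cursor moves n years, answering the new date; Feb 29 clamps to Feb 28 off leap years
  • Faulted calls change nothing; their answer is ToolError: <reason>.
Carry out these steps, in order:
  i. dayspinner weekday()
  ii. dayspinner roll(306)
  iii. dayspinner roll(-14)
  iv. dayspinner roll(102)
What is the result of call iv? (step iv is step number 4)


[in] dayspinner weekday
  Wednesday
[in] dayspinner roll n→306
  2220-07-10
[in] dayspinner roll n→-14
  2220-06-26
[in] dayspinner roll n→102
  2220-10-06

Answer: 2220-10-06


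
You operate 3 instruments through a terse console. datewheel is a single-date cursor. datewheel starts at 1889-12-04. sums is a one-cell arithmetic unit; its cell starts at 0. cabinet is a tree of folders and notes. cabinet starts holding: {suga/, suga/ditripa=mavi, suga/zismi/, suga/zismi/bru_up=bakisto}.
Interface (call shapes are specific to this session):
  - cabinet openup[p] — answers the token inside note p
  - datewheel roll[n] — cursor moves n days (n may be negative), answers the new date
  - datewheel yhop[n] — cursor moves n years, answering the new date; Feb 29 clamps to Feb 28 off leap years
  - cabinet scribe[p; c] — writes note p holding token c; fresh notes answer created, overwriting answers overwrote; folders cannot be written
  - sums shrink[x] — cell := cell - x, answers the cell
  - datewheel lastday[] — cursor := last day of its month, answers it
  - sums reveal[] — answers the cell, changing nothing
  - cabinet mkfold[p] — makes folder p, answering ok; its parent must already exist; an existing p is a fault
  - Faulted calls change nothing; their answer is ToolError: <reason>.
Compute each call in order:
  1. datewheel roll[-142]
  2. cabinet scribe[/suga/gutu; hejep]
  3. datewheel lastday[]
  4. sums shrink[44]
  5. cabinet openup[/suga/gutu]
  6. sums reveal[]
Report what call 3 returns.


Do: datewheel roll[n: -142]
See: 1889-07-15
Do: cabinet scribe[p: /suga/gutu; c: hejep]
See: created
Do: datewheel lastday[]
See: 1889-07-31
Do: sums shrink[x: 44]
See: -44
Do: cabinet openup[p: /suga/gutu]
See: hejep
Do: sums reveal[]
See: -44

Answer: 1889-07-31


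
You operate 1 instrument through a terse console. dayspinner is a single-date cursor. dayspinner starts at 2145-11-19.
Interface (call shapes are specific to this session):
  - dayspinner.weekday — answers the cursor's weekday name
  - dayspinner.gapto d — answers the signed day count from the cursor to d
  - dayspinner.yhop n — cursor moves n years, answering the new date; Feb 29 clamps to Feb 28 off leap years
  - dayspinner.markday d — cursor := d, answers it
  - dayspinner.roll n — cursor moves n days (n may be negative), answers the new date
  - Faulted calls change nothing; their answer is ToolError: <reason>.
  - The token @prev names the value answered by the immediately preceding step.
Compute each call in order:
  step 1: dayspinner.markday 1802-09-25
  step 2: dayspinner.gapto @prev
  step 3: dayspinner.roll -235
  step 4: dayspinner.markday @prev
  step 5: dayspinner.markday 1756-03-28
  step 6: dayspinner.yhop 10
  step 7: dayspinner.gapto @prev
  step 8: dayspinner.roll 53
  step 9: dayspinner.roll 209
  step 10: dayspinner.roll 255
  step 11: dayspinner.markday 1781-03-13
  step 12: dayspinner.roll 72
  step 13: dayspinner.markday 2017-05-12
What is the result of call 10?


Answer: 1767-08-27

Derivation:
Now I run dayspinner.markday passing d='1802-09-25', and see 1802-09-25.
I use dayspinner.gapto passing d='@prev', which returns 0.
I call dayspinner.roll passing n='-235', and see 1802-02-02.
Next I call dayspinner.markday passing d='@prev': 1802-02-02.
Using dayspinner.markday passing d='1756-03-28', — result: 1756-03-28.
Next I call dayspinner.yhop passing n='10', and observe 1766-03-28.
I call dayspinner.gapto passing d='@prev', and observe 0.
Now I run dayspinner.roll passing n='53', which returns 1766-05-20.
I call dayspinner.roll passing n='209', and see 1766-12-15.
Calling dayspinner.roll passing n='255', → 1767-08-27.
Calling dayspinner.markday passing d='1781-03-13', yielding 1781-03-13.
Now I run dayspinner.roll passing n='72', yielding 1781-05-24.
I run dayspinner.markday passing d='2017-05-12', giving 2017-05-12.


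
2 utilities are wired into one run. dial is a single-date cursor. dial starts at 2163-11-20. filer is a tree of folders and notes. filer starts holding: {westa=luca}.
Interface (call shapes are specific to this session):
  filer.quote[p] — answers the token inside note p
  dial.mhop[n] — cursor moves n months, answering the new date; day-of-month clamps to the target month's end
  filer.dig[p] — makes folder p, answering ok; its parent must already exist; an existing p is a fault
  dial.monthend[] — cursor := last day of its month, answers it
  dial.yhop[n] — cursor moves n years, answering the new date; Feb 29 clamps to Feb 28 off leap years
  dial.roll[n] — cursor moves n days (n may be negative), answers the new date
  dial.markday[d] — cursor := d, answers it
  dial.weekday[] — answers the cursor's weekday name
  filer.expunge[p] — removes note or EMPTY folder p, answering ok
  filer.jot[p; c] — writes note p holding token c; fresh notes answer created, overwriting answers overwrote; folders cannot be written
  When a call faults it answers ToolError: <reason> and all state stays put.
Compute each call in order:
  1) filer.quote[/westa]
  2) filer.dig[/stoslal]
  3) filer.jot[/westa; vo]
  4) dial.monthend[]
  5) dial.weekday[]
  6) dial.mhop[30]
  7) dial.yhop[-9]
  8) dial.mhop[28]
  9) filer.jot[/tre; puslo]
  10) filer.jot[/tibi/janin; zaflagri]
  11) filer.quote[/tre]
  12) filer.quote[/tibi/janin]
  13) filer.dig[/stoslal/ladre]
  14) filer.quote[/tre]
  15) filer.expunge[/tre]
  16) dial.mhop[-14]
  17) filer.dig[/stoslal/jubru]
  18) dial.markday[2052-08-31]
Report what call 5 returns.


Answer: Wednesday

Derivation:
Then filer.quote using p→/westa: luca.
I call filer.dig using p→/stoslal, and see ok.
Now I run filer.jot using p→/westa, c→vo, which returns overwrote.
Now I run dial.monthend(), and get 2163-11-30.
Then dial.weekday: Wednesday.
I invoke dial.mhop using n→30: 2166-05-30.
I try dial.yhop using n→-9, giving 2157-05-30.
I invoke dial.mhop using n→28, giving 2159-09-30.
Invoking filer.jot using p→/tre, c→puslo, → created.
Calling filer.jot using p→/tibi/janin, c→zaflagri, and observe ToolError: no parent.
Using filer.quote using p→/tre, and get puslo.
I use filer.quote using p→/tibi/janin, and get ToolError: not found.
Next I call filer.dig using p→/stoslal/ladre, → ok.
Invoking filer.quote using p→/tre, and see puslo.
I run filer.expunge using p→/tre, which returns ok.
Calling dial.mhop using n→-14, and observe 2158-07-30.
I try filer.dig using p→/stoslal/jubru, and see ok.
I invoke dial.markday using d→2052-08-31: 2052-08-31.


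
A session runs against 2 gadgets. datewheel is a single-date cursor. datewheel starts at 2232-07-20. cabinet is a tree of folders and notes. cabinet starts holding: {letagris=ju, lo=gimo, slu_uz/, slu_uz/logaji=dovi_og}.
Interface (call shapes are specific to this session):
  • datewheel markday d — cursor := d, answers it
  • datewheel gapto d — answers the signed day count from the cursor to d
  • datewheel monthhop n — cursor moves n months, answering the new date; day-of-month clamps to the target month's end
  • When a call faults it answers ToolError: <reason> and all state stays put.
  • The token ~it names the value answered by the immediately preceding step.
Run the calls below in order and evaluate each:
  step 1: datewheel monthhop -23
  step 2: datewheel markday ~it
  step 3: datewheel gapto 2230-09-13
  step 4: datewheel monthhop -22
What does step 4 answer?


Answer: 2228-10-20

Derivation:
CALL datewheel monthhop[-23]
RET  2230-08-20
CALL datewheel markday[~it]
RET  2230-08-20
CALL datewheel gapto[2230-09-13]
RET  24
CALL datewheel monthhop[-22]
RET  2228-10-20


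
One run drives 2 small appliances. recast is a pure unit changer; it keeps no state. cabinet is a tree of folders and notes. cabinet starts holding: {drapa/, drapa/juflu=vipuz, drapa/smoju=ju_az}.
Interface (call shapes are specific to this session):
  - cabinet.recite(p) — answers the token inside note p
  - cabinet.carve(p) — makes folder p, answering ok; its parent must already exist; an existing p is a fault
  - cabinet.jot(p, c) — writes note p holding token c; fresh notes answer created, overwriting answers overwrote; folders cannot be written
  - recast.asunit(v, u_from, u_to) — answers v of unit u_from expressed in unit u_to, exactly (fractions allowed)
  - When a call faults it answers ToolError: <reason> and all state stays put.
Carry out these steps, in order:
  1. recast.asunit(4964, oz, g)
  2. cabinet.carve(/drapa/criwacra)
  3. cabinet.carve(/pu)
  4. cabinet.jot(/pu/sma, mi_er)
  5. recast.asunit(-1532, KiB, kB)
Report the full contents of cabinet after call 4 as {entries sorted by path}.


Answer: {drapa/, drapa/criwacra/, drapa/juflu=vipuz, drapa/smoju=ju_az, pu/, pu/sma=mi_er}

Derivation:
Invoking recast.asunit on v→4964, u_from→oz, u_to→g, which returns 56290813117/400000.
I use cabinet.carve on p→/drapa/criwacra, which returns ok.
I invoke cabinet.carve on p→/pu, and observe ok.
Using cabinet.jot on p→/pu/sma, c→mi_er, and observe created.
I call recast.asunit on v→-1532, u_from→KiB, u_to→kB, yielding -196096/125.


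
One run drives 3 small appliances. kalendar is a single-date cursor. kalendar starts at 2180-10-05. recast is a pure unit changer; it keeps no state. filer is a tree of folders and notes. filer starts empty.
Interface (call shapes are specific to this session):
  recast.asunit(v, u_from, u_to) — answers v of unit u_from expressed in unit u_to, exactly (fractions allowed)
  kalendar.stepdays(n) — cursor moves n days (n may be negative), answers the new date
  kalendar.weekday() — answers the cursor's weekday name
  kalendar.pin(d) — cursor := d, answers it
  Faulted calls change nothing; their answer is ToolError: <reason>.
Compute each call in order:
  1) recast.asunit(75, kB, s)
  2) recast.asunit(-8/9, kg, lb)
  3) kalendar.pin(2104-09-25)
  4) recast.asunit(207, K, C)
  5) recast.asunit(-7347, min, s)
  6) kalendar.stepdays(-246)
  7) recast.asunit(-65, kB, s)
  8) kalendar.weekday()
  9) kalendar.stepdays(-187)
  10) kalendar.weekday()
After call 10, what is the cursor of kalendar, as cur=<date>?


Answer: cur=2103-07-20

Derivation:
$ recast.asunit v: 75 u_from: kB u_to: s
  ToolError: incompatible units
$ recast.asunit v: -8/9 u_from: kg u_to: lb
  -800000000/408233133
$ kalendar.pin d: 2104-09-25
  2104-09-25
$ recast.asunit v: 207 u_from: K u_to: C
  -1323/20
$ recast.asunit v: -7347 u_from: min u_to: s
  -440820
$ kalendar.stepdays n: -246
  2104-01-23
$ recast.asunit v: -65 u_from: kB u_to: s
  ToolError: incompatible units
$ kalendar.weekday
  Wednesday
$ kalendar.stepdays n: -187
  2103-07-20
$ kalendar.weekday
  Friday


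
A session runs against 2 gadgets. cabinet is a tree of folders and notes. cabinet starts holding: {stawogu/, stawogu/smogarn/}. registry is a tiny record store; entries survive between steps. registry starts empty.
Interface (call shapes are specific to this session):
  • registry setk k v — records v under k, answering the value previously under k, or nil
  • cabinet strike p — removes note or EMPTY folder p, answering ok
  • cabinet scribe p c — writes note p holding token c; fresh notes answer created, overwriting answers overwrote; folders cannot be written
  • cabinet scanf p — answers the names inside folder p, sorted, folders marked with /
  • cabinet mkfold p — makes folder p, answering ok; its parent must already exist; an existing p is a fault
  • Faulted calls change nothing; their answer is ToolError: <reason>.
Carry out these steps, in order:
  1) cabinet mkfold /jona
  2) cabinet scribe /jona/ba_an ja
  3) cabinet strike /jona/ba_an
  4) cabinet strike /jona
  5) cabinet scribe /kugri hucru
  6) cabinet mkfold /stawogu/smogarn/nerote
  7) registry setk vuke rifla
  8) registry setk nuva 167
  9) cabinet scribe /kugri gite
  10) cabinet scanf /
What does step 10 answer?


# 1. cabinet mkfold(p→/jona) => ok
# 2. cabinet scribe(p→/jona/ba_an, c→ja) => created
# 3. cabinet strike(p→/jona/ba_an) => ok
# 4. cabinet strike(p→/jona) => ok
# 5. cabinet scribe(p→/kugri, c→hucru) => created
# 6. cabinet mkfold(p→/stawogu/smogarn/nerote) => ok
# 7. registry setk(k→vuke, v→rifla) => nil
# 8. registry setk(k→nuva, v→167) => nil
# 9. cabinet scribe(p→/kugri, c→gite) => overwrote
# 10. cabinet scanf(p→/) => [kugri, stawogu/]

Answer: [kugri, stawogu/]


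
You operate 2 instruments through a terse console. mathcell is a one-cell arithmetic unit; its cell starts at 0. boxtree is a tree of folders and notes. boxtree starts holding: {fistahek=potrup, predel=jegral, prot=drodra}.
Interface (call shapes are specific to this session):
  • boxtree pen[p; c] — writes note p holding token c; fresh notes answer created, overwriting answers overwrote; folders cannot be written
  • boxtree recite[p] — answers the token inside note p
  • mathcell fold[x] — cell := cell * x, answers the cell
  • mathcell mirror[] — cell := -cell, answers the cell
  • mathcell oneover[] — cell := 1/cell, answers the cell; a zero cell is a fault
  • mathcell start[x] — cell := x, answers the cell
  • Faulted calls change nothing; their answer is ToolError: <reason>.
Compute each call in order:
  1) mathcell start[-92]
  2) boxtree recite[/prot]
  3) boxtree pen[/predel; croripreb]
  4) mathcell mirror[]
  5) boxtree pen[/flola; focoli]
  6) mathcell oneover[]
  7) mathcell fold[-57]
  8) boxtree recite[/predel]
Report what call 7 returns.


Answer: -57/92

Derivation:
I call mathcell start(x='-92'), yielding -92.
Now I run boxtree recite(p='/prot'), and get drodra.
Invoking boxtree pen(p='/predel', c='croripreb'), — result: overwrote.
I call mathcell mirror, and observe 92.
I use boxtree pen(p='/flola', c='focoli'), — result: created.
Using mathcell oneover(), → 1/92.
Then mathcell fold(x='-57'), → -57/92.
I try boxtree recite(p='/predel'), — result: croripreb.


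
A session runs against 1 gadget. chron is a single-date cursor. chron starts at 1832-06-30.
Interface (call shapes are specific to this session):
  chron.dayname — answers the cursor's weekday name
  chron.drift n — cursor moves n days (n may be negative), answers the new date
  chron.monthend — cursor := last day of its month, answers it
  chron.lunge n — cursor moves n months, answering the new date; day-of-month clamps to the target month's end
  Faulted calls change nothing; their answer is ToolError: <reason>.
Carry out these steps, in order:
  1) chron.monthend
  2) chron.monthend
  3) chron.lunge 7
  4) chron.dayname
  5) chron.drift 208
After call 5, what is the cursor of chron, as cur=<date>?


Answer: cur=1833-08-26

Derivation:
I call chron.monthend, and get 1832-06-30.
I use chron.monthend, and see 1832-06-30.
Using chron.lunge using n='7', giving 1833-01-30.
Invoking chron.dayname(), and see Wednesday.
Now I run chron.drift using n='208', and get 1833-08-26.


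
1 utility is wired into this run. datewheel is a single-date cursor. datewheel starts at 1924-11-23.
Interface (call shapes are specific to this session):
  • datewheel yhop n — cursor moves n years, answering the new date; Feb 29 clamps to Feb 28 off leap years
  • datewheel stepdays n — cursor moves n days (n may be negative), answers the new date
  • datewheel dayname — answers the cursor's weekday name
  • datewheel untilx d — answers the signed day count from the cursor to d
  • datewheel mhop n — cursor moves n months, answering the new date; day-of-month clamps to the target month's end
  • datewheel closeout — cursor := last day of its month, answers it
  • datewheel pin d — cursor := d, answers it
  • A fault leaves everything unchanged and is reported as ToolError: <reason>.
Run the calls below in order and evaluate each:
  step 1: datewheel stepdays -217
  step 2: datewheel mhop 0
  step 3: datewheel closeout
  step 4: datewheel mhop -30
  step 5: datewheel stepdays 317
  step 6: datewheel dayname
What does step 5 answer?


Answer: 1922-09-12

Derivation:
// 1. datewheel stepdays(n→-217) => 1924-04-20
// 2. datewheel mhop(n→0) => 1924-04-20
// 3. datewheel closeout() => 1924-04-30
// 4. datewheel mhop(n→-30) => 1921-10-30
// 5. datewheel stepdays(n→317) => 1922-09-12
// 6. datewheel dayname() => Tuesday


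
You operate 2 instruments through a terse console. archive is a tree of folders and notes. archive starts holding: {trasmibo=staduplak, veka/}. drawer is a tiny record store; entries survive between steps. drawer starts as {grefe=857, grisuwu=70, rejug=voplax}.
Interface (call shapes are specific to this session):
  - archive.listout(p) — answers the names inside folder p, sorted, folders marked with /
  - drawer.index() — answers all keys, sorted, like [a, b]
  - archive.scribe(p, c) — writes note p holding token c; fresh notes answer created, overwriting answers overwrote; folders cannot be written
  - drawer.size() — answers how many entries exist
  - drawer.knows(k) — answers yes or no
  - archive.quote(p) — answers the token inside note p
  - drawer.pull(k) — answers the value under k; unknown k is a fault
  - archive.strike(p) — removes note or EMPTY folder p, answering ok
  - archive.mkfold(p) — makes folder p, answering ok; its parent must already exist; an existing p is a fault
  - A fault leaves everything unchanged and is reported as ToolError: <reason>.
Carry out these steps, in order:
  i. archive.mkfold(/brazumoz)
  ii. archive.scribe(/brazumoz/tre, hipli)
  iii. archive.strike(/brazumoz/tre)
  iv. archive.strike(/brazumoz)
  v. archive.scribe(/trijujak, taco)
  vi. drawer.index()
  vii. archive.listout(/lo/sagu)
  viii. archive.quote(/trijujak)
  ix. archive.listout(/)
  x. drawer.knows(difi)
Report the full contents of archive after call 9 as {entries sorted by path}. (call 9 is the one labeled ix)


Answer: {trasmibo=staduplak, trijujak=taco, veka/}

Derivation:
CALL archive.mkfold[p→/brazumoz]
RET  ok
CALL archive.scribe[p→/brazumoz/tre; c→hipli]
RET  created
CALL archive.strike[p→/brazumoz/tre]
RET  ok
CALL archive.strike[p→/brazumoz]
RET  ok
CALL archive.scribe[p→/trijujak; c→taco]
RET  created
CALL drawer.index[]
RET  [grefe, grisuwu, rejug]
CALL archive.listout[p→/lo/sagu]
RET  ToolError: not found
CALL archive.quote[p→/trijujak]
RET  taco
CALL archive.listout[p→/]
RET  [trasmibo, trijujak, veka/]
CALL drawer.knows[k→difi]
RET  no


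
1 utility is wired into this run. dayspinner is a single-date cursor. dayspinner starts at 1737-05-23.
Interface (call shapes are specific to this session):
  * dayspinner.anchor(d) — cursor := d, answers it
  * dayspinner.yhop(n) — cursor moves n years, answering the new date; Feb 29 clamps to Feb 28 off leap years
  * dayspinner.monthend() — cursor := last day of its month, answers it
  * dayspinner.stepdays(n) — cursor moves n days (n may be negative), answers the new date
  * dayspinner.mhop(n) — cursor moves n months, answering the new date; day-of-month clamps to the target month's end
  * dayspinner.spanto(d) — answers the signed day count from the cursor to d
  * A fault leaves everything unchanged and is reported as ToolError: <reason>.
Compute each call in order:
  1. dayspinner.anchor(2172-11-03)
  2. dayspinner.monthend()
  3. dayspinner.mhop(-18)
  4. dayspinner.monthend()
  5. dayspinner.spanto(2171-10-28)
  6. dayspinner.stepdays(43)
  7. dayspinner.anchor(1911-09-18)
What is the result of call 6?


Using dayspinner.anchor with d: 2172-11-03, and see 2172-11-03.
I try dayspinner.monthend, → 2172-11-30.
Invoking dayspinner.mhop with n: -18, and see 2171-05-30.
I call dayspinner.monthend, and observe 2171-05-31.
Next I call dayspinner.spanto with d: 2171-10-28, → 150.
I try dayspinner.stepdays with n: 43, and observe 2171-07-13.
Now I run dayspinner.anchor with d: 1911-09-18, and get 1911-09-18.

Answer: 2171-07-13


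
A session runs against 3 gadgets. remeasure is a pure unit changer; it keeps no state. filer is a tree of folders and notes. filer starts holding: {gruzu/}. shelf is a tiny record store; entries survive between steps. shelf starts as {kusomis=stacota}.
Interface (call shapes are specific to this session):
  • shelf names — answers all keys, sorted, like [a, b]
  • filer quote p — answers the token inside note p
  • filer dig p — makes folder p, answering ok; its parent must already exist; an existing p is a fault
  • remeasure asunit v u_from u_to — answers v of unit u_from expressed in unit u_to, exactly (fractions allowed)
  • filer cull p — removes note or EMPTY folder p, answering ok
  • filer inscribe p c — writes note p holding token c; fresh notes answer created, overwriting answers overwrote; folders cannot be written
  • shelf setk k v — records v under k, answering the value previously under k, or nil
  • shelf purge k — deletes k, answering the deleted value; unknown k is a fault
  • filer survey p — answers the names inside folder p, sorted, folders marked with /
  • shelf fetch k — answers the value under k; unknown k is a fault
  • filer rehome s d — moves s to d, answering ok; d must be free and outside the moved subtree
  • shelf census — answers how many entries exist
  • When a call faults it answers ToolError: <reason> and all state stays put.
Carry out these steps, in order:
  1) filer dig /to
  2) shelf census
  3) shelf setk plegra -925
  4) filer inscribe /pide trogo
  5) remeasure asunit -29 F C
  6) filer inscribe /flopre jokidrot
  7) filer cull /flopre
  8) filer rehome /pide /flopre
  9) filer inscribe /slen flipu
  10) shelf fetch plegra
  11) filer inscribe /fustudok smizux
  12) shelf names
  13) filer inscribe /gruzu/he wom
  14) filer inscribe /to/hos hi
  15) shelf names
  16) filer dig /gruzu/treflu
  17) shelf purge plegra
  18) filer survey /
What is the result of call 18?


Now I run filer dig using p→/to, which returns ok.
Using shelf census(), and see 1.
I invoke shelf setk using k→plegra, v→-925, and see nil.
Calling filer inscribe using p→/pide, c→trogo, giving created.
I use remeasure asunit using v→-29, u_from→F, u_to→C, and see -305/9.
Now I run filer inscribe using p→/flopre, c→jokidrot, and observe created.
Next I call filer cull using p→/flopre, which returns ok.
I run filer rehome using s→/pide, d→/flopre, giving ok.
Next I call filer inscribe using p→/slen, c→flipu, — result: created.
I use shelf fetch using k→plegra, which returns -925.
I invoke filer inscribe using p→/fustudok, c→smizux, and get created.
Invoking shelf names(), and see [kusomis, plegra].
Invoking filer inscribe using p→/gruzu/he, c→wom, which returns created.
Using filer inscribe using p→/to/hos, c→hi, which returns created.
Calling shelf names, → [kusomis, plegra].
I call filer dig using p→/gruzu/treflu, and see ok.
Next I call shelf purge using k→plegra, → -925.
I use filer survey using p→/, giving [flopre, fustudok, gruzu/, slen, to/].

Answer: [flopre, fustudok, gruzu/, slen, to/]


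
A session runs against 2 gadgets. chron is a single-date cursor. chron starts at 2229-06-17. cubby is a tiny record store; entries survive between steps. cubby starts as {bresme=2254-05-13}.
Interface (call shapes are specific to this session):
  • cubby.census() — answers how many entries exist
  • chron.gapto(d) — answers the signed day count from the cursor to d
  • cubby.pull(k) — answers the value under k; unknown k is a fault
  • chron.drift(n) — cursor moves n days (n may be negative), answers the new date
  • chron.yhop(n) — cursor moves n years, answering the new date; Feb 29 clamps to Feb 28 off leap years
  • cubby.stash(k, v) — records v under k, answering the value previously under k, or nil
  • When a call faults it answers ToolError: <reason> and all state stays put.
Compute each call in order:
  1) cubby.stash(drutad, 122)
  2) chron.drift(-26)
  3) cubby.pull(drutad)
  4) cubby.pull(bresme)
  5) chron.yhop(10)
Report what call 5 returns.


Answer: 2239-05-22

Derivation:
Using stash on k='drutad', v='122', giving nil.
Calling drift on n='-26', — result: 2229-05-22.
Using pull on k='drutad', and get 122.
I invoke pull on k='bresme', and observe 2254-05-13.
I run yhop on n='10', giving 2239-05-22.


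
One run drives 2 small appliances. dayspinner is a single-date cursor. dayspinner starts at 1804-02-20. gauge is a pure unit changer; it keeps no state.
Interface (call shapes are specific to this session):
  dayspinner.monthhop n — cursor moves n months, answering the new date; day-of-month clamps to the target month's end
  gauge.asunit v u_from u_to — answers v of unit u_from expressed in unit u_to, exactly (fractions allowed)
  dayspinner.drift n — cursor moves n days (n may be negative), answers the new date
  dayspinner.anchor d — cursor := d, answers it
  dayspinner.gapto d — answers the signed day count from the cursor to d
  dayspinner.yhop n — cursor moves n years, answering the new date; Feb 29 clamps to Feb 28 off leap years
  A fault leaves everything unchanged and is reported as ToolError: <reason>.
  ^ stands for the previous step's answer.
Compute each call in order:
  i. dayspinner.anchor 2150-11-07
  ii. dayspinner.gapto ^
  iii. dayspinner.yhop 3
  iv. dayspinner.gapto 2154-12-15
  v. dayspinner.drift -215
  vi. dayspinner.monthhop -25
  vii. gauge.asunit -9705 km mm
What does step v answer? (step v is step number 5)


> dayspinner.anchor d=2150-11-07
= 2150-11-07
> dayspinner.gapto d=^
= 0
> dayspinner.yhop n=3
= 2153-11-07
> dayspinner.gapto d=2154-12-15
= 403
> dayspinner.drift n=-215
= 2153-04-06
> dayspinner.monthhop n=-25
= 2151-03-06
> gauge.asunit v=-9705 u_from=km u_to=mm
= -9705000000

Answer: 2153-04-06


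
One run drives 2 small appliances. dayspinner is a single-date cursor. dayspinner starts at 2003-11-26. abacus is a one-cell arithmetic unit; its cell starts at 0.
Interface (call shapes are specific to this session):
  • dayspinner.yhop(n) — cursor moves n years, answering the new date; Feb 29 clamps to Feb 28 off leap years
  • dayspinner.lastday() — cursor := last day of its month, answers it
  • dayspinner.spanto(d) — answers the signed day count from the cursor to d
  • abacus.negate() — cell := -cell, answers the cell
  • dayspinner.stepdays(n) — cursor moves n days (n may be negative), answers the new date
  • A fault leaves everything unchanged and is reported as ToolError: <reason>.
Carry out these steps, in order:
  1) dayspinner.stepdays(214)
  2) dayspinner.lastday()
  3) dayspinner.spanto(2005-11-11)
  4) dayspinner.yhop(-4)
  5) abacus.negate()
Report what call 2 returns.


I call stepdays passing n→214, giving 2004-06-27.
I try lastday, which returns 2004-06-30.
I call spanto passing d→2005-11-11, and see 499.
I call yhop passing n→-4, → 2000-06-30.
Calling negate(), and see 0.

Answer: 2004-06-30


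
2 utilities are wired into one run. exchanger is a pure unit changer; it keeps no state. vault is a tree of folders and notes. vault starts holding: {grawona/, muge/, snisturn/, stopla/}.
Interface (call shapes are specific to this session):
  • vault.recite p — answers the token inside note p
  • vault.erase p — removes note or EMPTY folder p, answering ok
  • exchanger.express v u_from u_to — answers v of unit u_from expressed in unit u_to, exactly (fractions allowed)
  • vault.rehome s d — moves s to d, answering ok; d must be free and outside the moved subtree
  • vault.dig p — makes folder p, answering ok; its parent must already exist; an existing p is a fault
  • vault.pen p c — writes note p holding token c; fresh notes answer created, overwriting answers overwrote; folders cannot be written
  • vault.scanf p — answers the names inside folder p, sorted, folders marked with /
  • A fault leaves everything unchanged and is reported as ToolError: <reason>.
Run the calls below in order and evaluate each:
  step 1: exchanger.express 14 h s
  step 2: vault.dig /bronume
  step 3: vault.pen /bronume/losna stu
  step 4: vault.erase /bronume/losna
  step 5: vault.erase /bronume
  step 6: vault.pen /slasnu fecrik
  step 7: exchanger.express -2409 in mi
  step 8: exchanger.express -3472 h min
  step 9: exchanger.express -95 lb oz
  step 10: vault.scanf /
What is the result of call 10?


~$ express v='14' u_from='h' u_to='s'
  50400
~$ dig p='/bronume'
  ok
~$ pen p='/bronume/losna' c='stu'
  created
~$ erase p='/bronume/losna'
  ok
~$ erase p='/bronume'
  ok
~$ pen p='/slasnu' c='fecrik'
  created
~$ express v='-2409' u_from='in' u_to='mi'
  -73/1920
~$ express v='-3472' u_from='h' u_to='min'
  -208320
~$ express v='-95' u_from='lb' u_to='oz'
  -1520
~$ scanf p='/'
  [grawona/, muge/, slasnu, snisturn/, stopla/]

Answer: [grawona/, muge/, slasnu, snisturn/, stopla/]


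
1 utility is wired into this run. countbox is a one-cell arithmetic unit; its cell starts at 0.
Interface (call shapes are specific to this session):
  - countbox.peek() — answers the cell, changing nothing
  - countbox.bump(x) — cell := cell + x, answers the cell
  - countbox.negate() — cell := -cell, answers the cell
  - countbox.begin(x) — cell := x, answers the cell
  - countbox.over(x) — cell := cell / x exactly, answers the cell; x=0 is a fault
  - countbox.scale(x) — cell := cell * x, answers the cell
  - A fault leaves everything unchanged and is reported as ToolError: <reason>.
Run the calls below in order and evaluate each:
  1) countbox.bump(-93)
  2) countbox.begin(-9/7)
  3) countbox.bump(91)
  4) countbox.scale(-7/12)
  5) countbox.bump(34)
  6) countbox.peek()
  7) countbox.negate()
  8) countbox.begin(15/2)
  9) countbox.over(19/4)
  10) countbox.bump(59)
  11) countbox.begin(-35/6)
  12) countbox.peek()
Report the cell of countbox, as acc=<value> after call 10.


Answer: acc=1151/19

Derivation:
$ countbox.bump x='-93'
= -93
$ countbox.begin x='-9/7'
= -9/7
$ countbox.bump x='91'
= 628/7
$ countbox.scale x='-7/12'
= -157/3
$ countbox.bump x='34'
= -55/3
$ countbox.peek
= -55/3
$ countbox.negate
= 55/3
$ countbox.begin x='15/2'
= 15/2
$ countbox.over x='19/4'
= 30/19
$ countbox.bump x='59'
= 1151/19
$ countbox.begin x='-35/6'
= -35/6
$ countbox.peek
= -35/6


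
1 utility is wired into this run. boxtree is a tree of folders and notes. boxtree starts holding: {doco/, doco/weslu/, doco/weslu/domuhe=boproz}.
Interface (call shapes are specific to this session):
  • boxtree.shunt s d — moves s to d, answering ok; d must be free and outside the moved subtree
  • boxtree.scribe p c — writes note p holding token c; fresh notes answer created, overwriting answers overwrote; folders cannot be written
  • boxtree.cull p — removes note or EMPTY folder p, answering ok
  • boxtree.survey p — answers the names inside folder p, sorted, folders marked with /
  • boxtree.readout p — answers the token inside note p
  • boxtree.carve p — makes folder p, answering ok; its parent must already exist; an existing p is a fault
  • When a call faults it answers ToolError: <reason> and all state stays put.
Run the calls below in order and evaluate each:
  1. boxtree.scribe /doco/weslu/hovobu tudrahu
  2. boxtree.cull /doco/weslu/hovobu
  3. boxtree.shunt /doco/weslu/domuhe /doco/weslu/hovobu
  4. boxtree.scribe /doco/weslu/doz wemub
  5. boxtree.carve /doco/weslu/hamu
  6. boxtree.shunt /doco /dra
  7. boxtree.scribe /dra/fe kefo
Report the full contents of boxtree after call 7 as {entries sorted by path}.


I use boxtree.scribe passing /doco/weslu/hovobu, tudrahu, giving created.
Calling boxtree.cull passing /doco/weslu/hovobu, which returns ok.
Next I call boxtree.shunt passing /doco/weslu/domuhe, /doco/weslu/hovobu, — result: ok.
Now I run boxtree.scribe passing /doco/weslu/doz, wemub, and get created.
I invoke boxtree.carve passing /doco/weslu/hamu, giving ok.
Next I call boxtree.shunt passing /doco, /dra: ok.
I try boxtree.scribe passing /dra/fe, kefo, yielding created.

Answer: {dra/, dra/fe=kefo, dra/weslu/, dra/weslu/doz=wemub, dra/weslu/hamu/, dra/weslu/hovobu=boproz}
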